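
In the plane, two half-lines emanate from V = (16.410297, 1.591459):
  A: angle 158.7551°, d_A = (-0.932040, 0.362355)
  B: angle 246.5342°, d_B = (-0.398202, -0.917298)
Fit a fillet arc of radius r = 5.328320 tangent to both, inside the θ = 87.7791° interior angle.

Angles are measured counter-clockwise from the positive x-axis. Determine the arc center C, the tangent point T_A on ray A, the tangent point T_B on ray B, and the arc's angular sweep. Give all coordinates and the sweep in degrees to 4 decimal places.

bisector direction at 202.6447° = (-0.922910,-0.385015)
center distance |VC| = r/sin(θ/2) = 5.328320/sin(43.8895°) = 7.685775
C = V + |VC|·bis = (9.3170,-1.3677)
T_A = V + ((C−V)·d_A)·d_A = V + 5.5390·d_A = (11.2478,3.5985)
T_B = V + ((C−V)·d_B)·d_B = V + 5.5390·d_B = (14.2047,-3.4894)
sweep = 180° − θ = 92.2209°

center=(9.3170,-1.3677) T_A=(11.2478,3.5985) T_B=(14.2047,-3.4894) sweep=92.2209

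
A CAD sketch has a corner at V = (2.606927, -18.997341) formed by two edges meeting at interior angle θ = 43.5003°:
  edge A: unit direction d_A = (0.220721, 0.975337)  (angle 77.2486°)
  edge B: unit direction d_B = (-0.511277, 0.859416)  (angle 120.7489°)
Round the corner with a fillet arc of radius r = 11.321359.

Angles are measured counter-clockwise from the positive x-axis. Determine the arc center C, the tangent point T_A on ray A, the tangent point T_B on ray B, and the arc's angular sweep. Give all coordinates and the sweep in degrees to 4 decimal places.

center=(-2.1718,11.1787) T_A=(8.8703,8.6798) T_B=(-11.9016,5.3903) sweep=136.4997

bisector direction at 98.9988° = (-0.156413,0.987692)
center distance |VC| = r/sin(θ/2) = 11.321359/sin(21.7502°) = 30.552037
C = V + |VC|·bis = (-2.1718,11.1787)
T_A = V + ((C−V)·d_A)·d_A = V + 28.3770·d_A = (8.8703,8.6798)
T_B = V + ((C−V)·d_B)·d_B = V + 28.3770·d_B = (-11.9016,5.3903)
sweep = 180° − θ = 136.4997°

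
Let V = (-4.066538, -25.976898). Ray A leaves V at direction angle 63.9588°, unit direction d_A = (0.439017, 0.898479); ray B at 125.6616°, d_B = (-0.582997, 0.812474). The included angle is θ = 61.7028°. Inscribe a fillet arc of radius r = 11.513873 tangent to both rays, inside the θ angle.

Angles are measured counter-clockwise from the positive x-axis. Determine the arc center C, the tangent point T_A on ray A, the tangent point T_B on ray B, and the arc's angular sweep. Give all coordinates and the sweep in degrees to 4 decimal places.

center=(-5.9493,-3.6036) T_A=(4.3957,-8.6584) T_B=(-15.3040,-10.3162) sweep=118.2972

bisector direction at 94.8102° = (-0.083855,0.996478)
center distance |VC| = r/sin(θ/2) = 11.513873/sin(30.8514°) = 22.452371
C = V + |VC|·bis = (-5.9493,-3.6036)
T_A = V + ((C−V)·d_A)·d_A = V + 19.2754·d_A = (4.3957,-8.6584)
T_B = V + ((C−V)·d_B)·d_B = V + 19.2754·d_B = (-15.3040,-10.3162)
sweep = 180° − θ = 118.2972°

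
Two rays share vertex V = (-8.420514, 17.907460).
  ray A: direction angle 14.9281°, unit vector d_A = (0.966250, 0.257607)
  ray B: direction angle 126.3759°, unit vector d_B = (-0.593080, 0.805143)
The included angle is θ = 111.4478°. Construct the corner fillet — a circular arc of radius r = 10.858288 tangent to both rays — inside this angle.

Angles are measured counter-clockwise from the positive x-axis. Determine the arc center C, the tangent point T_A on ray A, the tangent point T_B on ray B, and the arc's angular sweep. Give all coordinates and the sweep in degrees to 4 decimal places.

bisector direction at 70.6520° = (0.331305,0.943524)
center distance |VC| = r/sin(θ/2) = 10.858288/sin(55.7239°) = 13.140325
C = V + |VC|·bis = (-4.0671,30.3057)
T_A = V + ((C−V)·d_A)·d_A = V + 7.4004·d_A = (-1.2699,19.8138)
T_B = V + ((C−V)·d_B)·d_B = V + 7.4004·d_B = (-12.8095,23.8658)
sweep = 180° − θ = 68.5522°

center=(-4.0671,30.3057) T_A=(-1.2699,19.8138) T_B=(-12.8095,23.8658) sweep=68.5522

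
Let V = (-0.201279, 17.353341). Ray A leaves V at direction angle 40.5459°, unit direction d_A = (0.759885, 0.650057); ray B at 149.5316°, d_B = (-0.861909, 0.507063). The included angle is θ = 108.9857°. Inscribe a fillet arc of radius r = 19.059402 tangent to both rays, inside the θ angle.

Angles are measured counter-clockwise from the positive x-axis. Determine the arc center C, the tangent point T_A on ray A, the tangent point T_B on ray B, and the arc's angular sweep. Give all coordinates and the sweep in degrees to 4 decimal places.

center=(-2.2577,40.6761) T_A=(10.1320,26.1932) T_B=(-11.9220,24.2487) sweep=71.0143

bisector direction at 95.0388° = (-0.087829,0.996136)
center distance |VC| = r/sin(θ/2) = 19.059402/sin(54.4928°) = 23.413261
C = V + |VC|·bis = (-2.2577,40.6761)
T_A = V + ((C−V)·d_A)·d_A = V + 13.5985·d_A = (10.1320,26.1932)
T_B = V + ((C−V)·d_B)·d_B = V + 13.5985·d_B = (-11.9220,24.2487)
sweep = 180° − θ = 71.0143°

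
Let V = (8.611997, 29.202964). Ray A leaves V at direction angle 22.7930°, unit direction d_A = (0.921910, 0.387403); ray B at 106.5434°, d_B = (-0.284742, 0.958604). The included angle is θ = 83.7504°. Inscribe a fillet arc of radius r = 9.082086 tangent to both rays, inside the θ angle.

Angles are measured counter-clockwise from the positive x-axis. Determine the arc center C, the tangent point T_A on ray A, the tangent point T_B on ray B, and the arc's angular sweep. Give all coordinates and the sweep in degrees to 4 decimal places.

bisector direction at 64.6682° = (0.427860,0.903845)
center distance |VC| = r/sin(θ/2) = 9.082086/sin(41.8752°) = 13.605911
C = V + |VC|·bis = (14.4334,41.5006)
T_A = V + ((C−V)·d_A)·d_A = V + 10.1310·d_A = (17.9518,33.1277)
T_B = V + ((C−V)·d_B)·d_B = V + 10.1310·d_B = (5.7273,38.9146)
sweep = 180° − θ = 96.2496°

center=(14.4334,41.5006) T_A=(17.9518,33.1277) T_B=(5.7273,38.9146) sweep=96.2496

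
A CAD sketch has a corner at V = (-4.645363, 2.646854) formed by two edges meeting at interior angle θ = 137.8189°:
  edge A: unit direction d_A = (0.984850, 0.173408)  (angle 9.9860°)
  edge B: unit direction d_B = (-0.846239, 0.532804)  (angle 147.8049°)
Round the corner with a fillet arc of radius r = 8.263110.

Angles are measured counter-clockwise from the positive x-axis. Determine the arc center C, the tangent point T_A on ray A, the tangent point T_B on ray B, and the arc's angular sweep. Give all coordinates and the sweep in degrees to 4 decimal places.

bisector direction at 78.8954° = (0.192600,0.981277)
center distance |VC| = r/sin(θ/2) = 8.263110/sin(68.9095°) = 8.856373
C = V + |VC|·bis = (-2.9396,11.3374)
T_A = V + ((C−V)·d_A)·d_A = V + 3.1869·d_A = (-1.5067,3.1995)
T_B = V + ((C−V)·d_B)·d_B = V + 3.1869·d_B = (-7.3422,4.3448)
sweep = 180° − θ = 42.1811°

center=(-2.9396,11.3374) T_A=(-1.5067,3.1995) T_B=(-7.3422,4.3448) sweep=42.1811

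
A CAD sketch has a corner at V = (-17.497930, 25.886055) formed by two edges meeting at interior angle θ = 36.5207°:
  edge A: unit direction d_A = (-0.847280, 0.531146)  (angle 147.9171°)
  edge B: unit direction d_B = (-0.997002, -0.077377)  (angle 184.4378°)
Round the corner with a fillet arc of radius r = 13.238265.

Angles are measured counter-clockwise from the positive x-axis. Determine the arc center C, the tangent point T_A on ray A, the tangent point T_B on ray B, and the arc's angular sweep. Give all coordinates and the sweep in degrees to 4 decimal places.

center=(-58.5239,35.9801) T_A=(-51.4925,47.1966) T_B=(-57.4996,22.7815) sweep=143.4793

bisector direction at 166.1775° = (-0.971040,0.238916)
center distance |VC| = r/sin(θ/2) = 13.238265/sin(18.2603°) = 42.249509
C = V + |VC|·bis = (-58.5239,35.9801)
T_A = V + ((C−V)·d_A)·d_A = V + 40.1219·d_A = (-51.4925,47.1966)
T_B = V + ((C−V)·d_B)·d_B = V + 40.1219·d_B = (-57.4996,22.7815)
sweep = 180° − θ = 143.4793°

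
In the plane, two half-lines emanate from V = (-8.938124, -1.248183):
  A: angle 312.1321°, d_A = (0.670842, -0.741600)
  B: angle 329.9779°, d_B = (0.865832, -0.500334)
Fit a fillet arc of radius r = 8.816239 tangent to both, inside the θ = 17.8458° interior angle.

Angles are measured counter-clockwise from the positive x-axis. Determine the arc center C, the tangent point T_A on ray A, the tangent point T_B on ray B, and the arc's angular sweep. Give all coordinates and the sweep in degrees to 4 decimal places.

bisector direction at 321.0550° = (0.777750,-0.628574)
center distance |VC| = r/sin(θ/2) = 8.816239/sin(8.9229°) = 56.840368
C = V + |VC|·bis = (35.2695,-36.9766)
T_A = V + ((C−V)·d_A)·d_A = V + 56.1525·d_A = (28.7313,-42.8909)
T_B = V + ((C−V)·d_B)·d_B = V + 56.1525·d_B = (39.6805,-29.3432)
sweep = 180° − θ = 162.1542°

center=(35.2695,-36.9766) T_A=(28.7313,-42.8909) T_B=(39.6805,-29.3432) sweep=162.1542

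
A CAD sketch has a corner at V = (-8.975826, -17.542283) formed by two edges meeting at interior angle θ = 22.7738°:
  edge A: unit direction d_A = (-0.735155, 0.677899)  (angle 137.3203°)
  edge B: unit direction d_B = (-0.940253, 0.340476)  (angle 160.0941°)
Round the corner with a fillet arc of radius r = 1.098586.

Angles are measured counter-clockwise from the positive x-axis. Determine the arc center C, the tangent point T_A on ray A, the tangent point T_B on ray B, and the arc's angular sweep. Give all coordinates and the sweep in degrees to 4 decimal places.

bisector direction at 148.7072° = (-0.854524,0.519412)
center distance |VC| = r/sin(θ/2) = 1.098586/sin(11.3869°) = 5.564343
C = V + |VC|·bis = (-13.7307,-14.6521)
T_A = V + ((C−V)·d_A)·d_A = V + 5.4548·d_A = (-12.9860,-13.8445)
T_B = V + ((C−V)·d_B)·d_B = V + 5.4548·d_B = (-14.1047,-15.6850)
sweep = 180° − θ = 157.2262°

center=(-13.7307,-14.6521) T_A=(-12.9860,-13.8445) T_B=(-14.1047,-15.6850) sweep=157.2262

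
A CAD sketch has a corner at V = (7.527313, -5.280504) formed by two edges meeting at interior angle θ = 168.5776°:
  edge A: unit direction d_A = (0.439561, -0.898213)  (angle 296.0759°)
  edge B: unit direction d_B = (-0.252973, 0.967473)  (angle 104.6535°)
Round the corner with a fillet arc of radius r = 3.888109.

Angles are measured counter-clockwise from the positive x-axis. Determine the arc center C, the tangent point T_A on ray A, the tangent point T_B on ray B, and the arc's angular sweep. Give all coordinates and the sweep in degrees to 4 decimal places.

center=(11.1906,-3.9207) T_A=(7.6982,-5.6298) T_B=(7.4289,-4.9043) sweep=11.4224

bisector direction at 20.3647° = (0.937497,0.347995)
center distance |VC| = r/sin(θ/2) = 3.888109/sin(84.2888°) = 3.907505
C = V + |VC|·bis = (11.1906,-3.9207)
T_A = V + ((C−V)·d_A)·d_A = V + 0.3889·d_A = (7.6982,-5.6298)
T_B = V + ((C−V)·d_B)·d_B = V + 0.3889·d_B = (7.4289,-4.9043)
sweep = 180° − θ = 11.4224°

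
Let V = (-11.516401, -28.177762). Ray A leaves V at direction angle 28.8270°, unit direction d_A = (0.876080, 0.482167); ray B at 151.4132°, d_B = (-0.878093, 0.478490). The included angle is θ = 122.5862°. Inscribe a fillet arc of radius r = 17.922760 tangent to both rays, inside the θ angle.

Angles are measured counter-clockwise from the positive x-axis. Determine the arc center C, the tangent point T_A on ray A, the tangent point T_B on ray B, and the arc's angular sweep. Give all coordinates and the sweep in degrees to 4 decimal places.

center=(-11.5592,-7.7434) T_A=(-2.9175,-23.4452) T_B=(-20.1351,-23.4813) sweep=57.4138

bisector direction at 90.1201° = (-0.002096,0.999998)
center distance |VC| = r/sin(θ/2) = 17.922760/sin(61.2931°) = 20.434384
C = V + |VC|·bis = (-11.5592,-7.7434)
T_A = V + ((C−V)·d_A)·d_A = V + 9.8152·d_A = (-2.9175,-23.4452)
T_B = V + ((C−V)·d_B)·d_B = V + 9.8152·d_B = (-20.1351,-23.4813)
sweep = 180° − θ = 57.4138°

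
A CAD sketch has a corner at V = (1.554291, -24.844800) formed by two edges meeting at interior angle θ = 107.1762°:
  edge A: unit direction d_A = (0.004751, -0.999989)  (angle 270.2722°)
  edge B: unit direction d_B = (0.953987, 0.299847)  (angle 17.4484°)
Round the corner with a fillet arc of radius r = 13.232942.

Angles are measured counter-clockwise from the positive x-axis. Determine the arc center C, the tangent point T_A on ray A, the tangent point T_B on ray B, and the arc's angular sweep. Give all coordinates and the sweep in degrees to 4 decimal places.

bisector direction at 323.8603° = (0.807581,-0.589756)
center distance |VC| = r/sin(θ/2) = 13.232942/sin(53.5881°) = 16.443124
C = V + |VC|·bis = (14.8335,-34.5422)
T_A = V + ((C−V)·d_A)·d_A = V + 9.7604·d_A = (1.6007,-34.6051)
T_B = V + ((C−V)·d_B)·d_B = V + 9.7604·d_B = (10.8656,-21.9182)
sweep = 180° − θ = 72.8238°

center=(14.8335,-34.5422) T_A=(1.6007,-34.6051) T_B=(10.8656,-21.9182) sweep=72.8238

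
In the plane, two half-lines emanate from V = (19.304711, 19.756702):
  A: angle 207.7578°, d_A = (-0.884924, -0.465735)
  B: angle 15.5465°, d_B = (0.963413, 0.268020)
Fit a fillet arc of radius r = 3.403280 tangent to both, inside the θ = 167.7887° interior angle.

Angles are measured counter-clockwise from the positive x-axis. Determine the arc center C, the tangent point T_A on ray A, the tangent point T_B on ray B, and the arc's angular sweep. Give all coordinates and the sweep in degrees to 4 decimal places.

bisector direction at 291.6522° = (0.368971,-0.929441)
center distance |VC| = r/sin(θ/2) = 3.403280/sin(83.8944°) = 3.422695
C = V + |VC|·bis = (20.5676,16.5755)
T_A = V + ((C−V)·d_A)·d_A = V + 0.3640·d_A = (18.9826,19.5872)
T_B = V + ((C−V)·d_B)·d_B = V + 0.3640·d_B = (19.6554,19.8543)
sweep = 180° − θ = 12.2113°

center=(20.5676,16.5755) T_A=(18.9826,19.5872) T_B=(19.6554,19.8543) sweep=12.2113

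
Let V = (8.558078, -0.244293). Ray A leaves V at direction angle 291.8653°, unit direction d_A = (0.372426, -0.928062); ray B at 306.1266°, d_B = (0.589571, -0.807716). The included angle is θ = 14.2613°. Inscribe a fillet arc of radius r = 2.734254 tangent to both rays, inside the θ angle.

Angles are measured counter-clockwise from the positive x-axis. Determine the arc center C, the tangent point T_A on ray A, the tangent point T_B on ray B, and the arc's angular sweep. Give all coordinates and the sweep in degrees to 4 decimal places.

center=(19.2356,-19.5102) T_A=(16.6980,-20.5285) T_B=(21.4441,-17.8982) sweep=165.7387

bisector direction at 298.9959° = (0.484748,-0.874654)
center distance |VC| = r/sin(θ/2) = 2.734254/sin(7.1307°) = 22.026934
C = V + |VC|·bis = (19.2356,-19.5102)
T_A = V + ((C−V)·d_A)·d_A = V + 21.8566·d_A = (16.6980,-20.5285)
T_B = V + ((C−V)·d_B)·d_B = V + 21.8566·d_B = (21.4441,-17.8982)
sweep = 180° − θ = 165.7387°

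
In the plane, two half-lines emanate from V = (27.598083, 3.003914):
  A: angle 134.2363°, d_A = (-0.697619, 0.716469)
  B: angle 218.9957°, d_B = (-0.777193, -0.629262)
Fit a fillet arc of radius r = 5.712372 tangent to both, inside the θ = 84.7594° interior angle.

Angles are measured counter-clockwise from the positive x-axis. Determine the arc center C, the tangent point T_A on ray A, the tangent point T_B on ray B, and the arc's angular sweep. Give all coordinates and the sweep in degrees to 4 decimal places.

center=(19.1380,3.5042) T_A=(23.2308,7.4892) T_B=(22.7326,-0.9355) sweep=95.2406

bisector direction at 176.6160° = (-0.998256,0.059028)
center distance |VC| = r/sin(θ/2) = 5.712372/sin(42.3797°) = 8.474818
C = V + |VC|·bis = (19.1380,3.5042)
T_A = V + ((C−V)·d_A)·d_A = V + 6.2603·d_A = (23.2308,7.4892)
T_B = V + ((C−V)·d_B)·d_B = V + 6.2603·d_B = (22.7326,-0.9355)
sweep = 180° − θ = 95.2406°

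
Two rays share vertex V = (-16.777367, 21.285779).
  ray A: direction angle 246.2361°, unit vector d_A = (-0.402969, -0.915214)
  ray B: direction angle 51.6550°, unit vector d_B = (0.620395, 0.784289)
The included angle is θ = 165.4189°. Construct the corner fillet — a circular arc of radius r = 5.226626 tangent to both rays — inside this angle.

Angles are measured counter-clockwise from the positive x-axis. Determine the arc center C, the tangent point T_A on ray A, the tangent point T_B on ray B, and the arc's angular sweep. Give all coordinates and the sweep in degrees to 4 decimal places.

bisector direction at 328.9456° = (0.856677,-0.515852)
center distance |VC| = r/sin(θ/2) = 5.226626/sin(82.7095°) = 5.269226
C = V + |VC|·bis = (-12.2633,18.5676)
T_A = V + ((C−V)·d_A)·d_A = V + 0.6687·d_A = (-17.0468,20.6738)
T_B = V + ((C−V)·d_B)·d_B = V + 0.6687·d_B = (-16.3625,21.8102)
sweep = 180° − θ = 14.5811°

center=(-12.2633,18.5676) T_A=(-17.0468,20.6738) T_B=(-16.3625,21.8102) sweep=14.5811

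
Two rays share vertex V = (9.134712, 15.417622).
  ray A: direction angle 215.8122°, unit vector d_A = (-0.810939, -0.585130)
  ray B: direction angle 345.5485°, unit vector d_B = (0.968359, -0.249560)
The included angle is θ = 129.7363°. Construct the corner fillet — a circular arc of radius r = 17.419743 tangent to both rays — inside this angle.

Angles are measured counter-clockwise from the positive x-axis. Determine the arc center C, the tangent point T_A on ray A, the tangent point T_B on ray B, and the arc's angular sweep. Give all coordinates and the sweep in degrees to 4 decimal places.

center=(12.7007,-3.4903) T_A=(2.5079,10.6360) T_B=(17.0480,13.3783) sweep=50.2637

bisector direction at 280.6803° = (0.185330,-0.982676)
center distance |VC| = r/sin(θ/2) = 17.419743/sin(64.8681°) = 19.241258
C = V + |VC|·bis = (12.7007,-3.4903)
T_A = V + ((C−V)·d_A)·d_A = V + 8.1718·d_A = (2.5079,10.6360)
T_B = V + ((C−V)·d_B)·d_B = V + 8.1718·d_B = (17.0480,13.3783)
sweep = 180° − θ = 50.2637°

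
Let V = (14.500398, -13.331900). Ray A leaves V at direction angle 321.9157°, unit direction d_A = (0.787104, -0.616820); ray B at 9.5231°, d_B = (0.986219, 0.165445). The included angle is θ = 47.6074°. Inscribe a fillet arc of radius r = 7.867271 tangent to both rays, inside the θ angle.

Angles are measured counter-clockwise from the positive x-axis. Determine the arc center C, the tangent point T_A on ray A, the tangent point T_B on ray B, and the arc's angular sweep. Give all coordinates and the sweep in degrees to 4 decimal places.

center=(33.3906,-18.1401) T_A=(28.5379,-24.3325) T_B=(32.0890,-10.3813) sweep=132.3926

bisector direction at 345.7194° = (0.969099,-0.246671)
center distance |VC| = r/sin(θ/2) = 7.867271/sin(23.8037°) = 19.492531
C = V + |VC|·bis = (33.3906,-18.1401)
T_A = V + ((C−V)·d_A)·d_A = V + 17.8344·d_A = (28.5379,-24.3325)
T_B = V + ((C−V)·d_B)·d_B = V + 17.8344·d_B = (32.0890,-10.3813)
sweep = 180° − θ = 132.3926°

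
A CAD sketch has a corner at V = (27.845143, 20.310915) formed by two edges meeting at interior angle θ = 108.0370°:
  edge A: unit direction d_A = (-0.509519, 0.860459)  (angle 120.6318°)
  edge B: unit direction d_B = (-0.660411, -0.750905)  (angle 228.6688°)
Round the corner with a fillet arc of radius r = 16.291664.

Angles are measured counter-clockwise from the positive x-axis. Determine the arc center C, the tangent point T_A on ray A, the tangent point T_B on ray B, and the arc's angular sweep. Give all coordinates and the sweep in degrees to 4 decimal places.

center=(7.8000,22.1880) T_A=(21.8183,30.4889) T_B=(20.0334,11.4288) sweep=71.9630

bisector direction at 174.6503° = (-0.995644,0.093234)
center distance |VC| = r/sin(θ/2) = 16.291664/sin(54.0185°) = 20.132882
C = V + |VC|·bis = (7.8000,22.1880)
T_A = V + ((C−V)·d_A)·d_A = V + 11.8286·d_A = (21.8183,30.4889)
T_B = V + ((C−V)·d_B)·d_B = V + 11.8286·d_B = (20.0334,11.4288)
sweep = 180° − θ = 71.9630°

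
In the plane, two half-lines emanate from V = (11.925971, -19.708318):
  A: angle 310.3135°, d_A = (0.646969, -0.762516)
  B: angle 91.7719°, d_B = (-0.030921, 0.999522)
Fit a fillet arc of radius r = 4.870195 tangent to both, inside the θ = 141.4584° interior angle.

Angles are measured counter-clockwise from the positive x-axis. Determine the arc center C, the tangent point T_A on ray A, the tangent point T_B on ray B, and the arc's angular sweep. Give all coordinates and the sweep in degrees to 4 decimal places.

center=(16.7412,-17.8558) T_A=(13.0276,-21.0067) T_B=(11.8733,-18.0064) sweep=38.5416

bisector direction at 21.0427° = (0.933313,0.359064)
center distance |VC| = r/sin(θ/2) = 4.870195/sin(70.7292°) = 5.159273
C = V + |VC|·bis = (16.7412,-17.8558)
T_A = V + ((C−V)·d_A)·d_A = V + 1.7027·d_A = (13.0276,-21.0067)
T_B = V + ((C−V)·d_B)·d_B = V + 1.7027·d_B = (11.8733,-18.0064)
sweep = 180° − θ = 38.5416°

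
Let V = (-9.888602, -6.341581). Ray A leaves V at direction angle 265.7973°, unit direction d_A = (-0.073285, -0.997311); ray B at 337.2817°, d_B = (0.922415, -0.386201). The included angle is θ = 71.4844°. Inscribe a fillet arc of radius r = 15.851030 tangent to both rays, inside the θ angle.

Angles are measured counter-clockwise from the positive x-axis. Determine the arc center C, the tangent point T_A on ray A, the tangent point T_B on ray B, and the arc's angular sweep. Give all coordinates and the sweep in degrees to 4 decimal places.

bisector direction at 301.5395° = (0.523086,-0.852280)
center distance |VC| = r/sin(θ/2) = 15.851030/sin(35.7422°) = 27.135708
C = V + |VC|·bis = (4.3057,-29.4688)
T_A = V + ((C−V)·d_A)·d_A = V + 22.0248·d_A = (-11.5027,-28.3071)
T_B = V + ((C−V)·d_B)·d_B = V + 22.0248·d_B = (10.4274,-14.8476)
sweep = 180° − θ = 108.5156°

center=(4.3057,-29.4688) T_A=(-11.5027,-28.3071) T_B=(10.4274,-14.8476) sweep=108.5156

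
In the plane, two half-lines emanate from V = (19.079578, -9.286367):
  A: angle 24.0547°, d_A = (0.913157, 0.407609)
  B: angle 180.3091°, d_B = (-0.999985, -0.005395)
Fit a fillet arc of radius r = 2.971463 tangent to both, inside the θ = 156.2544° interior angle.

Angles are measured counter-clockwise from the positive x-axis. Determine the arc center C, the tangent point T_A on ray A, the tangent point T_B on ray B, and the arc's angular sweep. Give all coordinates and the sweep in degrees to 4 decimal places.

center=(18.4388,-6.3183) T_A=(19.6500,-9.0317) T_B=(18.4549,-9.2897) sweep=23.7456

bisector direction at 102.1819° = (-0.211016,0.977483)
center distance |VC| = r/sin(θ/2) = 2.971463/sin(78.1272°) = 3.036422
C = V + |VC|·bis = (18.4388,-6.3183)
T_A = V + ((C−V)·d_A)·d_A = V + 0.6247·d_A = (19.6500,-9.0317)
T_B = V + ((C−V)·d_B)·d_B = V + 0.6247·d_B = (18.4549,-9.2897)
sweep = 180° − θ = 23.7456°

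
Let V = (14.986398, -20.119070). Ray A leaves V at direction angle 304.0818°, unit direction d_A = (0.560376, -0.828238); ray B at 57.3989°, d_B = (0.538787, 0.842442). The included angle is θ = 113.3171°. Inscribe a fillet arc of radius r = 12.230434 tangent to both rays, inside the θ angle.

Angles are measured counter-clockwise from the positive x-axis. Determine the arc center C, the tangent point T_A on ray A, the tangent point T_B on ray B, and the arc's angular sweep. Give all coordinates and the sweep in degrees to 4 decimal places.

bisector direction at 0.7404° = (0.999917,0.012921)
center distance |VC| = r/sin(θ/2) = 12.230434/sin(56.6585°) = 14.640039
C = V + |VC|·bis = (29.6252,-19.9299)
T_A = V + ((C−V)·d_A)·d_A = V + 8.0466·d_A = (19.4955,-26.7835)
T_B = V + ((C−V)·d_B)·d_B = V + 8.0466·d_B = (19.3218,-13.3403)
sweep = 180° − θ = 66.6829°

center=(29.6252,-19.9299) T_A=(19.4955,-26.7835) T_B=(19.3218,-13.3403) sweep=66.6829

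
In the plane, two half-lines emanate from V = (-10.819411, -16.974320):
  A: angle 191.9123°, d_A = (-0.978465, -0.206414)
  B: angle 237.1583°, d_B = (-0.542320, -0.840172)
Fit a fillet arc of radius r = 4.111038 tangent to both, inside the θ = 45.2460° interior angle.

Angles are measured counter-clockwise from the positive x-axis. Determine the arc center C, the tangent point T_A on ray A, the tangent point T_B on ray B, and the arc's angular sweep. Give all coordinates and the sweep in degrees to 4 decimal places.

center=(-19.6234,-23.0331) T_A=(-20.4719,-19.0106) T_B=(-16.1694,-25.2626) sweep=134.7540

bisector direction at 214.5353° = (-0.823777,-0.566914)
center distance |VC| = r/sin(θ/2) = 4.111038/sin(22.6230°) = 10.687295
C = V + |VC|·bis = (-19.6234,-23.0331)
T_A = V + ((C−V)·d_A)·d_A = V + 9.8650·d_A = (-20.4719,-19.0106)
T_B = V + ((C−V)·d_B)·d_B = V + 9.8650·d_B = (-16.1694,-25.2626)
sweep = 180° − θ = 134.7540°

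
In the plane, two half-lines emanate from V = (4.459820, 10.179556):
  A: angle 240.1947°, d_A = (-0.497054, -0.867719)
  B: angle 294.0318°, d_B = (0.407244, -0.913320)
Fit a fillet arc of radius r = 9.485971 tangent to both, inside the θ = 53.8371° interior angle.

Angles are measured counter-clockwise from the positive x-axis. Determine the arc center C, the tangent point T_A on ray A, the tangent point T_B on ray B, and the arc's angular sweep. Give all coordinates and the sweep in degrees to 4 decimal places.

bisector direction at 267.1133° = (-0.050362,-0.998731)
center distance |VC| = r/sin(θ/2) = 9.485971/sin(26.9185°) = 20.953127
C = V + |VC|·bis = (3.4046,-10.7470)
T_A = V + ((C−V)·d_A)·d_A = V + 18.6829·d_A = (-4.8266,-6.0319)
T_B = V + ((C−V)·d_B)·d_B = V + 18.6829·d_B = (12.0683,-6.8839)
sweep = 180° − θ = 126.1629°

center=(3.4046,-10.7470) T_A=(-4.8266,-6.0319) T_B=(12.0683,-6.8839) sweep=126.1629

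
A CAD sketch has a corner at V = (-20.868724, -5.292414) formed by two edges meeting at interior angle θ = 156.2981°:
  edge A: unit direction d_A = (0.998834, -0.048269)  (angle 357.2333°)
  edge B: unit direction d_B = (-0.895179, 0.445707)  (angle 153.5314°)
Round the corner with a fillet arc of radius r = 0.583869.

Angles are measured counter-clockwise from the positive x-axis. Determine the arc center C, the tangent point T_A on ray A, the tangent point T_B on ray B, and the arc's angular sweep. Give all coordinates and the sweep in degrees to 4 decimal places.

bisector direction at 75.3823° = (0.252367,0.967631)
center distance |VC| = r/sin(θ/2) = 0.583869/sin(78.1491°) = 0.596585
C = V + |VC|·bis = (-20.7182,-4.7151)
T_A = V + ((C−V)·d_A)·d_A = V + 0.1225·d_A = (-20.7463,-5.2983)
T_B = V + ((C−V)·d_B)·d_B = V + 0.1225·d_B = (-20.9784,-5.2378)
sweep = 180° − θ = 23.7019°

center=(-20.7182,-4.7151) T_A=(-20.7463,-5.2983) T_B=(-20.9784,-5.2378) sweep=23.7019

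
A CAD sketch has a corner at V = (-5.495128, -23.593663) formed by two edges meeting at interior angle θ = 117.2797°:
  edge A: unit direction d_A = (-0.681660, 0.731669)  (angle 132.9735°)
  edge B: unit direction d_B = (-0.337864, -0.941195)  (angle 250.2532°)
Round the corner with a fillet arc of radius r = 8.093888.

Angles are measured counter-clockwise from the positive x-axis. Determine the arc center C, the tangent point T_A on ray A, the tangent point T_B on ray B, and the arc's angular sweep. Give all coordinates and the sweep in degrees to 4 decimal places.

center=(-14.7797,-25.5018) T_A=(-8.8576,-19.9845) T_B=(-7.1617,-28.2364) sweep=62.7203

bisector direction at 191.6133° = (-0.979528,-0.201306)
center distance |VC| = r/sin(θ/2) = 8.093888/sin(58.6399°) = 9.478587
C = V + |VC|·bis = (-14.7797,-25.5018)
T_A = V + ((C−V)·d_A)·d_A = V + 4.9328·d_A = (-8.8576,-19.9845)
T_B = V + ((C−V)·d_B)·d_B = V + 4.9328·d_B = (-7.1617,-28.2364)
sweep = 180° − θ = 62.7203°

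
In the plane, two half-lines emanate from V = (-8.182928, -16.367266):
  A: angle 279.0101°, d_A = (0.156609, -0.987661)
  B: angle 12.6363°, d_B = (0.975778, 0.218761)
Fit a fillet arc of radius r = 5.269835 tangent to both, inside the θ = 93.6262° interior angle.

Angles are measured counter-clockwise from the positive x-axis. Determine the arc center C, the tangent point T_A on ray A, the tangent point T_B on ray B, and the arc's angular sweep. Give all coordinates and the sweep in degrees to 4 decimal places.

center=(-2.2035,-20.4274) T_A=(-7.4083,-21.2527) T_B=(-3.3563,-15.2852) sweep=86.3738

bisector direction at 325.8232° = (0.827308,-0.561748)
center distance |VC| = r/sin(θ/2) = 5.269835/sin(46.8131°) = 7.227614
C = V + |VC|·bis = (-2.2035,-20.4274)
T_A = V + ((C−V)·d_A)·d_A = V + 4.9464·d_A = (-7.4083,-21.2527)
T_B = V + ((C−V)·d_B)·d_B = V + 4.9464·d_B = (-3.3563,-15.2852)
sweep = 180° − θ = 86.3738°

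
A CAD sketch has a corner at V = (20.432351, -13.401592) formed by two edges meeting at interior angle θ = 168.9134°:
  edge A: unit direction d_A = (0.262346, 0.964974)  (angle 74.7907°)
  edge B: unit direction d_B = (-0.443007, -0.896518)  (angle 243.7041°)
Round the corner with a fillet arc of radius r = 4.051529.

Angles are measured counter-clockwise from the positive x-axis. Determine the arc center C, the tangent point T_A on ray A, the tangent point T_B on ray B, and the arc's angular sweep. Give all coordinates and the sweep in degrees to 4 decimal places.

bisector direction at 159.2474° = (-0.935119,0.354333)
center distance |VC| = r/sin(θ/2) = 4.051529/sin(84.4567°) = 4.070565
C = V + |VC|·bis = (16.6259,-11.9593)
T_A = V + ((C−V)·d_A)·d_A = V + 0.3932·d_A = (20.5355,-13.0222)
T_B = V + ((C−V)·d_B)·d_B = V + 0.3932·d_B = (20.2582,-13.7541)
sweep = 180° − θ = 11.0866°

center=(16.6259,-11.9593) T_A=(20.5355,-13.0222) T_B=(20.2582,-13.7541) sweep=11.0866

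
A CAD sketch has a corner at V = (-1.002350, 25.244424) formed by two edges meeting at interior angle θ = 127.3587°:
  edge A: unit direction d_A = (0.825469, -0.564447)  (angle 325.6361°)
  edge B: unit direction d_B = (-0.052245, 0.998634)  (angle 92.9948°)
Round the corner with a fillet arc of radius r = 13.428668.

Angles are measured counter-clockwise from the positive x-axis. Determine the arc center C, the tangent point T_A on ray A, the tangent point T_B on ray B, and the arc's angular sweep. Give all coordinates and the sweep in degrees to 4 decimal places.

center=(12.0609,32.5798) T_A=(4.4811,21.4949) T_B=(-1.3494,31.8782) sweep=52.6413

bisector direction at 29.3154° = (0.871937,0.489618)
center distance |VC| = r/sin(θ/2) = 13.428668/sin(63.6793°) = 14.981890
C = V + |VC|·bis = (12.0609,32.5798)
T_A = V + ((C−V)·d_A)·d_A = V + 6.6429·d_A = (4.4811,21.4949)
T_B = V + ((C−V)·d_B)·d_B = V + 6.6429·d_B = (-1.3494,31.8782)
sweep = 180° − θ = 52.6413°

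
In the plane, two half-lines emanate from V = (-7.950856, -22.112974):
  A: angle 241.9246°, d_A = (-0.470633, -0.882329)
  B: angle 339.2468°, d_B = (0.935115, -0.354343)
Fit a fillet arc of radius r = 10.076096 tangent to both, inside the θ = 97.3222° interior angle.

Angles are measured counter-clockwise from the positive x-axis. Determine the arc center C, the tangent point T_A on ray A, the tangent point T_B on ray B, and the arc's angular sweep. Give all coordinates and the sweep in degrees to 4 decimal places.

bisector direction at 290.5857° = (0.351608,-0.936147)
center distance |VC| = r/sin(θ/2) = 10.076096/sin(48.6611°) = 13.420196
C = V + |VC|·bis = (-3.2322,-34.6763)
T_A = V + ((C−V)·d_A)·d_A = V + 8.8642·d_A = (-12.1226,-29.9341)
T_B = V + ((C−V)·d_B)·d_B = V + 8.8642·d_B = (0.3382,-25.2539)
sweep = 180° − θ = 82.6778°

center=(-3.2322,-34.6763) T_A=(-12.1226,-29.9341) T_B=(0.3382,-25.2539) sweep=82.6778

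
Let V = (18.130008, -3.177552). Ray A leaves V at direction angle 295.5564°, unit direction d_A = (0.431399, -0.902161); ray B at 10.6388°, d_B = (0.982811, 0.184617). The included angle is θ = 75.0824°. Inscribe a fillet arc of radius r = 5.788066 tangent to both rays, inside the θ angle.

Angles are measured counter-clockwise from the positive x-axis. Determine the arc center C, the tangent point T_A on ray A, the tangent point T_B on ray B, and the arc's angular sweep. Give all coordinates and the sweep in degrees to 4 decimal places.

bisector direction at 333.0976° = (0.891779,-0.452472)
center distance |VC| = r/sin(θ/2) = 5.788066/sin(37.5412°) = 9.499039
C = V + |VC|·bis = (26.6010,-7.4756)
T_A = V + ((C−V)·d_A)·d_A = V + 7.5319·d_A = (21.3793,-9.9726)
T_B = V + ((C−V)·d_B)·d_B = V + 7.5319·d_B = (25.5325,-1.7870)
sweep = 180° − θ = 104.9176°

center=(26.6010,-7.4756) T_A=(21.3793,-9.9726) T_B=(25.5325,-1.7870) sweep=104.9176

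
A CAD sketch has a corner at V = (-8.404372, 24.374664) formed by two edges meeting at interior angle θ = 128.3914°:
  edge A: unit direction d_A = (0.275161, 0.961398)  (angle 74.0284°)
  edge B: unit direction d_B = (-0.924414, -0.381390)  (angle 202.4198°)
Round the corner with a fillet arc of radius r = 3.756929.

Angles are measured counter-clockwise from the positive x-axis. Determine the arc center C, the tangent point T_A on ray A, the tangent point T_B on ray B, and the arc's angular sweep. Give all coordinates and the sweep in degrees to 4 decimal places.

bisector direction at 138.2241° = (-0.745756,0.666219)
center distance |VC| = r/sin(θ/2) = 3.756929/sin(64.1957°) = 4.173039
C = V + |VC|·bis = (-11.5164,27.1548)
T_A = V + ((C−V)·d_A)·d_A = V + 1.8165·d_A = (-7.9045,26.1211)
T_B = V + ((C−V)·d_B)·d_B = V + 1.8165·d_B = (-10.0836,23.6819)
sweep = 180° − θ = 51.6086°

center=(-11.5164,27.1548) T_A=(-7.9045,26.1211) T_B=(-10.0836,23.6819) sweep=51.6086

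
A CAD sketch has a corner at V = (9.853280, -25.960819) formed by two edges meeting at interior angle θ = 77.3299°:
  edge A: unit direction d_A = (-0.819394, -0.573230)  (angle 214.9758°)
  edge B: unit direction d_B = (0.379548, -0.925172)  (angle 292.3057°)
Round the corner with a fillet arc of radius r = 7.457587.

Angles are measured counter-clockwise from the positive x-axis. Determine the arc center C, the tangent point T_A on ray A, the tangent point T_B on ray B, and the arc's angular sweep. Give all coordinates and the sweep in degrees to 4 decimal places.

center=(6.4912,-37.4142) T_A=(2.2163,-31.3035) T_B=(13.3908,-34.5837) sweep=102.6701

bisector direction at 253.6408° = (-0.281659,-0.959515)
center distance |VC| = r/sin(θ/2) = 7.457587/sin(38.6649°) = 11.936625
C = V + |VC|·bis = (6.4912,-37.4142)
T_A = V + ((C−V)·d_A)·d_A = V + 9.3203·d_A = (2.2163,-31.3035)
T_B = V + ((C−V)·d_B)·d_B = V + 9.3203·d_B = (13.3908,-34.5837)
sweep = 180° − θ = 102.6701°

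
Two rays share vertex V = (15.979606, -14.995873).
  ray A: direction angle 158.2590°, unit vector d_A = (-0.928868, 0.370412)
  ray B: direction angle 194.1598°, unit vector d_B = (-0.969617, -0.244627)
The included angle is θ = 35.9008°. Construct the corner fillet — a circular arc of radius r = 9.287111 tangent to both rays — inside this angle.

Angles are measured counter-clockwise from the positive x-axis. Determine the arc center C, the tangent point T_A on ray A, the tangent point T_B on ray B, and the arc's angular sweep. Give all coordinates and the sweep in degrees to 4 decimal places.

center=(-14.0885,-13.0037) T_A=(-10.6484,-4.3772) T_B=(-11.8166,-22.0086) sweep=144.0992

bisector direction at 176.2094° = (-0.997812,0.066110)
center distance |VC| = r/sin(θ/2) = 9.287111/sin(17.9504°) = 30.134020
C = V + |VC|·bis = (-14.0885,-13.0037)
T_A = V + ((C−V)·d_A)·d_A = V + 28.6672·d_A = (-10.6484,-4.3772)
T_B = V + ((C−V)·d_B)·d_B = V + 28.6672·d_B = (-11.8166,-22.0086)
sweep = 180° − θ = 144.0992°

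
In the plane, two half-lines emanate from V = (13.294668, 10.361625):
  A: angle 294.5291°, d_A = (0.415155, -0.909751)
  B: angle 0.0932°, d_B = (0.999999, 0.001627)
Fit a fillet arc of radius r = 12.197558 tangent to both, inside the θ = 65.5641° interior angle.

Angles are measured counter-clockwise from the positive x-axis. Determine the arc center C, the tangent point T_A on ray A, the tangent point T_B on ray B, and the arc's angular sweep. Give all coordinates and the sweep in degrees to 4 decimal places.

center=(32.2544,-1.8051) T_A=(21.1577,-6.8690) T_B=(32.2346,10.3924) sweep=114.4359

bisector direction at 327.3112° = (0.841616,-0.540077)
center distance |VC| = r/sin(θ/2) = 12.197558/sin(32.7820°) = 22.527794
C = V + |VC|·bis = (32.2544,-1.8051)
T_A = V + ((C−V)·d_A)·d_A = V + 18.9399·d_A = (21.1577,-6.8690)
T_B = V + ((C−V)·d_B)·d_B = V + 18.9399·d_B = (32.2346,10.3924)
sweep = 180° − θ = 114.4359°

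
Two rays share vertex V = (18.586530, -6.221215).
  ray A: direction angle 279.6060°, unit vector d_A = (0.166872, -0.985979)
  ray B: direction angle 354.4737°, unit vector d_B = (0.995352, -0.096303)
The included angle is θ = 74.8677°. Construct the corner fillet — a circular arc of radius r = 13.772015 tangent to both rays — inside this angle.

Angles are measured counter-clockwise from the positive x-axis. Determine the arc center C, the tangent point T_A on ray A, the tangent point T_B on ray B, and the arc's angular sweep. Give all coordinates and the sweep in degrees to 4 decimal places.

bisector direction at 317.0399° = (0.731828,-0.681490)
center distance |VC| = r/sin(θ/2) = 13.772015/sin(37.4338°) = 22.657114
C = V + |VC|·bis = (35.1676,-21.6618)
T_A = V + ((C−V)·d_A)·d_A = V + 17.9910·d_A = (21.5887,-23.9600)
T_B = V + ((C−V)·d_B)·d_B = V + 17.9910·d_B = (36.4939,-7.9538)
sweep = 180° − θ = 105.1323°

center=(35.1676,-21.6618) T_A=(21.5887,-23.9600) T_B=(36.4939,-7.9538) sweep=105.1323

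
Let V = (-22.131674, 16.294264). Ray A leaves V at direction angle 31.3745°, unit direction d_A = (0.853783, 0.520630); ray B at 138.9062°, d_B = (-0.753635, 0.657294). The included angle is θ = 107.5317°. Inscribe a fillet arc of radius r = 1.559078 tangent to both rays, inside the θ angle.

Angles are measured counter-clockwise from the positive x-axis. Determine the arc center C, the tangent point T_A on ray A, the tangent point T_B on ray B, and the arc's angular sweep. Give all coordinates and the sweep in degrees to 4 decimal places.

center=(-21.9679,18.2202) T_A=(-21.1562,16.8891) T_B=(-22.9927,17.0452) sweep=72.4683

bisector direction at 85.1404° = (0.084715,0.996405)
center distance |VC| = r/sin(θ/2) = 1.559078/sin(53.7659°) = 1.932882
C = V + |VC|·bis = (-21.9679,18.2202)
T_A = V + ((C−V)·d_A)·d_A = V + 1.1425·d_A = (-21.1562,16.8891)
T_B = V + ((C−V)·d_B)·d_B = V + 1.1425·d_B = (-22.9927,17.0452)
sweep = 180° − θ = 72.4683°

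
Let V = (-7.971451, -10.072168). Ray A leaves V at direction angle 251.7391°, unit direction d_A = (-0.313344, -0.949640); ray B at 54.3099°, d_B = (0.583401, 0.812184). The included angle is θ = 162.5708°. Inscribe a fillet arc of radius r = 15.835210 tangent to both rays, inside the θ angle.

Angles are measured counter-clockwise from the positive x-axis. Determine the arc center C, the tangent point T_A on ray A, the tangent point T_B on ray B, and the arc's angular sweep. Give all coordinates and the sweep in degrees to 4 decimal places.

bisector direction at 333.0245° = (0.891201,-0.453609)
center distance |VC| = r/sin(θ/2) = 15.835210/sin(81.2854°) = 16.020158
C = V + |VC|·bis = (6.3057,-17.3391)
T_A = V + ((C−V)·d_A)·d_A = V + 2.4273·d_A = (-8.7320,-12.3772)
T_B = V + ((C−V)·d_B)·d_B = V + 2.4273·d_B = (-6.5554,-8.1008)
sweep = 180° − θ = 17.4292°

center=(6.3057,-17.3391) T_A=(-8.7320,-12.3772) T_B=(-6.5554,-8.1008) sweep=17.4292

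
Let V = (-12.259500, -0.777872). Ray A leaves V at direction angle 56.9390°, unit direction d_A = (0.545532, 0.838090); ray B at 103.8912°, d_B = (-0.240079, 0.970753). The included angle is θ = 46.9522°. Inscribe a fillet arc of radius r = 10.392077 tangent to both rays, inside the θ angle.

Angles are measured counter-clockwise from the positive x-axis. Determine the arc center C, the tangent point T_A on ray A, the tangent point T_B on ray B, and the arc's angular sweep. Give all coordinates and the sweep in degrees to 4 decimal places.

center=(-7.9158,24.9447) T_A=(0.7937,19.2755) T_B=(-18.0040,22.4498) sweep=133.0478

bisector direction at 80.4151° = (0.166509,0.986040)
center distance |VC| = r/sin(θ/2) = 10.392077/sin(23.4761°) = 26.086724
C = V + |VC|·bis = (-7.9158,24.9447)
T_A = V + ((C−V)·d_A)·d_A = V + 23.9274·d_A = (0.7937,19.2755)
T_B = V + ((C−V)·d_B)·d_B = V + 23.9274·d_B = (-18.0040,22.4498)
sweep = 180° − θ = 133.0478°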